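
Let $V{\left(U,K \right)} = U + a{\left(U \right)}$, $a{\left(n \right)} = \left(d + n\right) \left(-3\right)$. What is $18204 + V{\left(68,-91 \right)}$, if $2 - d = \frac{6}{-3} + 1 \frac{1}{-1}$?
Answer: $18053$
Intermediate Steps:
$d = 5$ ($d = 2 - \left(\frac{6}{-3} + 1 \frac{1}{-1}\right) = 2 - \left(6 \left(- \frac{1}{3}\right) + 1 \left(-1\right)\right) = 2 - \left(-2 - 1\right) = 2 - -3 = 2 + 3 = 5$)
$a{\left(n \right)} = -15 - 3 n$ ($a{\left(n \right)} = \left(5 + n\right) \left(-3\right) = -15 - 3 n$)
$V{\left(U,K \right)} = -15 - 2 U$ ($V{\left(U,K \right)} = U - \left(15 + 3 U\right) = -15 - 2 U$)
$18204 + V{\left(68,-91 \right)} = 18204 - 151 = 18053$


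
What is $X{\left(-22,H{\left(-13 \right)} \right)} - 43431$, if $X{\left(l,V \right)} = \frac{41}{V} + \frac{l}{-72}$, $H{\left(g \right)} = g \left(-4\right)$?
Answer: $- \frac{5081299}{117} \approx -43430.0$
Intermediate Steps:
$H{\left(g \right)} = - 4 g$
$X{\left(l,V \right)} = \frac{41}{V} - \frac{l}{72}$ ($X{\left(l,V \right)} = \frac{41}{V} + l \left(- \frac{1}{72}\right) = \frac{41}{V} - \frac{l}{72}$)
$X{\left(-22,H{\left(-13 \right)} \right)} - 43431 = \left(\frac{41}{\left(-4\right) \left(-13\right)} - - \frac{11}{36}\right) - 43431 = \left(\frac{41}{52} + \frac{11}{36}\right) - 43431 = \frac{128}{117} - 43431 = - \frac{5081299}{117}$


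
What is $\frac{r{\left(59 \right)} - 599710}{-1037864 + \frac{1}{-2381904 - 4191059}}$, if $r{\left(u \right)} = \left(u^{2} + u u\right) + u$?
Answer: $\frac{125668479597}{220059408743} \approx 0.57107$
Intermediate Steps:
$r{\left(u \right)} = u + 2 u^{2}$ ($r{\left(u \right)} = \left(u^{2} + u^{2}\right) + u = 2 u^{2} + u = u + 2 u^{2}$)
$\frac{r{\left(59 \right)} - 599710}{-1037864 + \frac{1}{-2381904 - 4191059}} = \frac{59 \left(1 + 2 \cdot 59\right) - 599710}{-1037864 + \frac{1}{-2381904 - 4191059}} = \frac{59 \left(1 + 118\right) - 599710}{-1037864 + \frac{1}{-6572963}} = \frac{59 \cdot 119 - 599710}{-1037864 - \frac{1}{6572963}} = \frac{7021 - 599710}{- \frac{6821841671033}{6572963}} = \left(-592689\right) \left(- \frac{6572963}{6821841671033}\right) = \frac{125668479597}{220059408743}$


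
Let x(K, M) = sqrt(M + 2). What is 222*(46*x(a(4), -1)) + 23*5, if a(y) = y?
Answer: 10327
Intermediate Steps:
x(K, M) = sqrt(2 + M)
222*(46*x(a(4), -1)) + 23*5 = 222*(46*sqrt(2 - 1)) + 23*5 = 222*(46*sqrt(1)) + 115 = 222*(46*1) + 115 = 222*46 + 115 = 10212 + 115 = 10327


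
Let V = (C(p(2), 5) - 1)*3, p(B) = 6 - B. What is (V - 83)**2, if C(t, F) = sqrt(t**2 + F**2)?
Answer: 7765 - 516*sqrt(41) ≈ 4461.0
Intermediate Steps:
C(t, F) = sqrt(F**2 + t**2)
V = -3 + 3*sqrt(41) (V = (sqrt(5**2 + (6 - 1*2)**2) - 1)*3 = (sqrt(25 + (6 - 2)**2) - 1)*3 = (sqrt(25 + 4**2) - 1)*3 = (sqrt(25 + 16) - 1)*3 = (sqrt(41) - 1)*3 = (-1 + sqrt(41))*3 = -3 + 3*sqrt(41) ≈ 16.209)
(V - 83)**2 = ((-3 + 3*sqrt(41)) - 83)**2 = (-86 + 3*sqrt(41))**2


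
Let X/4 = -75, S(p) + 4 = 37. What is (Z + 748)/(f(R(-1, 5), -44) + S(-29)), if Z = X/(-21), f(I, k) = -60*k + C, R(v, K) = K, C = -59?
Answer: 2668/9149 ≈ 0.29162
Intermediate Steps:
f(I, k) = -59 - 60*k (f(I, k) = -60*k - 59 = -59 - 60*k)
S(p) = 33 (S(p) = -4 + 37 = 33)
X = -300 (X = 4*(-75) = -300)
Z = 100/7 (Z = -300/(-21) = -1/21*(-300) = 100/7 ≈ 14.286)
(Z + 748)/(f(R(-1, 5), -44) + S(-29)) = (100/7 + 748)/((-59 - 60*(-44)) + 33) = 5336/(7*((-59 + 2640) + 33)) = 5336/(7*(2581 + 33)) = (5336/7)/2614 = (5336/7)*(1/2614) = 2668/9149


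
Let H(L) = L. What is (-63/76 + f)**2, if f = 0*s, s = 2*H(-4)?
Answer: 3969/5776 ≈ 0.68715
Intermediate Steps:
s = -8 (s = 2*(-4) = -8)
f = 0 (f = 0*(-8) = 0)
(-63/76 + f)**2 = (-63/76 + 0)**2 = (-63/76)**2 = 3969/5776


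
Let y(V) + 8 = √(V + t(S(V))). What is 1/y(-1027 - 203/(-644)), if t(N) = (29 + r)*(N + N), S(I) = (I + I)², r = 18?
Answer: 16928/838641912461 + 138*√93182449765/838641912461 ≈ 5.0251e-5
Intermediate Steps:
S(I) = 4*I² (S(I) = (2*I)² = 4*I²)
t(N) = 94*N (t(N) = (29 + 18)*(N + N) = 47*(2*N) = 94*N)
y(V) = -8 + √(V + 376*V²) (y(V) = -8 + √(V + 94*(4*V²)) = -8 + √(V + 376*V²))
1/y(-1027 - 203/(-644)) = 1/(-8 + √((-1027 - 203/(-644))*(1 + 376*(-1027 - 203/(-644))))) = 1/(-8 + √((-1027 - 203*(-1)/644)*(1 + 376*(-1027 - 203*(-1)/644)))) = 1/(-8 + √((-1027 - 1*(-29/92))*(1 + 376*(-1027 - 1*(-29/92))))) = 1/(-8 + √((-1027 + 29/92)*(1 + 376*(-1027 + 29/92)))) = 1/(-8 + √(-94455*(1 + 376*(-94455/92))/92)) = 1/(-8 + √(-94455*(1 - 8878770/23)/92)) = 1/(-8 + √(-94455/92*(-8878747/23))) = 1/(-8 + √(838642047885/2116)) = 1/(-8 + 3*√93182449765/46)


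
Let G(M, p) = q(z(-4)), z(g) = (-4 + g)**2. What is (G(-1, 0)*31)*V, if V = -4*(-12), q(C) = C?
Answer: 95232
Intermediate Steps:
G(M, p) = 64 (G(M, p) = (-4 - 4)**2 = (-8)**2 = 64)
V = 48
(G(-1, 0)*31)*V = (64*31)*48 = 1984*48 = 95232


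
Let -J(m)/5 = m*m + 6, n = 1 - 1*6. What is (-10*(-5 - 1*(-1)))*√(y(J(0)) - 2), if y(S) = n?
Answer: 40*I*√7 ≈ 105.83*I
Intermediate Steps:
n = -5 (n = 1 - 6 = -5)
J(m) = -30 - 5*m² (J(m) = -5*(m*m + 6) = -5*(m² + 6) = -5*(6 + m²) = -30 - 5*m²)
y(S) = -5
(-10*(-5 - 1*(-1)))*√(y(J(0)) - 2) = (-10*(-5 - 1*(-1)))*√(-5 - 2) = (-10*(-5 + 1))*√(-7) = (-10*(-4))*(I*√7) = 40*(I*√7) = 40*I*√7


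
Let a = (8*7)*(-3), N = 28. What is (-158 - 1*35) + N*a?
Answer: -4897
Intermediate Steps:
a = -168 (a = 56*(-3) = -168)
(-158 - 1*35) + N*a = (-158 - 1*35) + 28*(-168) = (-158 - 35) - 4704 = -193 - 4704 = -4897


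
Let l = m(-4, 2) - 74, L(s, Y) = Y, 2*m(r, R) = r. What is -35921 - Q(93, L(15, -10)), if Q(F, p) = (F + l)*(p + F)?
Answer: -37332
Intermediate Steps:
m(r, R) = r/2
l = -76 (l = (½)*(-4) - 74 = -2 - 74 = -76)
Q(F, p) = (-76 + F)*(F + p) (Q(F, p) = (F - 76)*(p + F) = (-76 + F)*(F + p))
-35921 - Q(93, L(15, -10)) = -35921 - (93² - 76*93 - 76*(-10) + 93*(-10)) = -35921 - (8649 - 7068 + 760 - 930) = -35921 - 1*1411 = -35921 - 1411 = -37332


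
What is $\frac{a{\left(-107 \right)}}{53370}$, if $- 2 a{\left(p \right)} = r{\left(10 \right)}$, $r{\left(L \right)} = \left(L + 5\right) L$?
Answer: $- \frac{5}{3558} \approx -0.0014053$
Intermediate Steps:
$r{\left(L \right)} = L \left(5 + L\right)$ ($r{\left(L \right)} = \left(5 + L\right) L = L \left(5 + L\right)$)
$a{\left(p \right)} = -75$ ($a{\left(p \right)} = - \frac{10 \left(5 + 10\right)}{2} = - \frac{10 \cdot 15}{2} = \left(- \frac{1}{2}\right) 150 = -75$)
$\frac{a{\left(-107 \right)}}{53370} = - \frac{75}{53370} = \left(-75\right) \frac{1}{53370} = - \frac{5}{3558}$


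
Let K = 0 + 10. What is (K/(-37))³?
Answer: -1000/50653 ≈ -0.019742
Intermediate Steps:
K = 10
(K/(-37))³ = (10/(-37))³ = (10*(-1/37))³ = (-10/37)³ = -1000/50653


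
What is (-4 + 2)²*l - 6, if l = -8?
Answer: -38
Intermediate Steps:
(-4 + 2)²*l - 6 = (-4 + 2)²*(-8) - 6 = (-2)²*(-8) - 6 = 4*(-8) - 6 = -32 - 6 = -38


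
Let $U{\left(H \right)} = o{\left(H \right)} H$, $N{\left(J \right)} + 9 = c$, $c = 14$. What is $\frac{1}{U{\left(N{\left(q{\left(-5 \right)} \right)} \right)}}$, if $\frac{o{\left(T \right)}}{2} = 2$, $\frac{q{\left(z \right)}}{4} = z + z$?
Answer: $\frac{1}{20} \approx 0.05$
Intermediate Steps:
$q{\left(z \right)} = 8 z$ ($q{\left(z \right)} = 4 \left(z + z\right) = 4 \cdot 2 z = 8 z$)
$N{\left(J \right)} = 5$ ($N{\left(J \right)} = -9 + 14 = 5$)
$o{\left(T \right)} = 4$ ($o{\left(T \right)} = 2 \cdot 2 = 4$)
$U{\left(H \right)} = 4 H$
$\frac{1}{U{\left(N{\left(q{\left(-5 \right)} \right)} \right)}} = \frac{1}{4 \cdot 5} = \frac{1}{20}$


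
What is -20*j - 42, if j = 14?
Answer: -322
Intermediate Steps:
-20*j - 42 = -20*14 - 42 = -280 - 42 = -322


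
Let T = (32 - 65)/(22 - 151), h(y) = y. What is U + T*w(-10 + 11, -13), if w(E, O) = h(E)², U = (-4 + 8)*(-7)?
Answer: -1193/43 ≈ -27.744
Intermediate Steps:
U = -28 (U = 4*(-7) = -28)
T = 11/43 (T = -33/(-129) = -33*(-1/129) = 11/43 ≈ 0.25581)
w(E, O) = E²
U + T*w(-10 + 11, -13) = -28 + 11*(-10 + 11)²/43 = -28 + (11/43)*1² = -28 + (11/43)*1 = -28 + 11/43 = -1193/43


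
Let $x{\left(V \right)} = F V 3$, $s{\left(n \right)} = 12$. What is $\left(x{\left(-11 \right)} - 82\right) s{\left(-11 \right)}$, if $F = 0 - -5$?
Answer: $-2964$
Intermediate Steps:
$F = 5$ ($F = 0 + 5 = 5$)
$x{\left(V \right)} = 15 V$ ($x{\left(V \right)} = 5 V 3 = 15 V$)
$\left(x{\left(-11 \right)} - 82\right) s{\left(-11 \right)} = \left(15 \left(-11\right) - 82\right) 12 = \left(-165 - 82\right) 12 = \left(-247\right) 12 = -2964$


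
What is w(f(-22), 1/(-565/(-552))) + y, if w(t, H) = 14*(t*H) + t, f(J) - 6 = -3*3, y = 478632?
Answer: 270402201/565 ≈ 4.7859e+5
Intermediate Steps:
f(J) = -3 (f(J) = 6 - 3*3 = 6 - 9 = -3)
w(t, H) = t + 14*H*t (w(t, H) = 14*(H*t) + t = 14*H*t + t = t + 14*H*t)
w(f(-22), 1/(-565/(-552))) + y = -3*(1 + 14/((-565/(-552)))) + 478632 = -3*(1 + 14/((-565*(-1/552)))) + 478632 = -3*(1 + 14/(565/552)) + 478632 = -3*(1 + 14*(552/565)) + 478632 = -3*(1 + 7728/565) + 478632 = -3*8293/565 + 478632 = -24879/565 + 478632 = 270402201/565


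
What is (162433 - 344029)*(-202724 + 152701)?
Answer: 9083976708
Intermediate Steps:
(162433 - 344029)*(-202724 + 152701) = -181596*(-50023) = 9083976708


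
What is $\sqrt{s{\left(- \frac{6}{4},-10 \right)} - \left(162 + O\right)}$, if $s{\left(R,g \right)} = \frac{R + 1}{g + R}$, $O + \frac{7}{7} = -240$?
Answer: $\frac{3 \sqrt{4646}}{23} \approx 8.8906$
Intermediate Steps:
$O = -241$ ($O = -1 - 240 = -241$)
$s{\left(R,g \right)} = \frac{1 + R}{R + g}$
$\sqrt{s{\left(- \frac{6}{4},-10 \right)} - \left(162 + O\right)} = \sqrt{\frac{1 - \frac{6}{4}}{- \frac{6}{4} - 10} - -79} = \sqrt{\frac{1 - \frac{3}{2}}{\left(-6\right) \frac{1}{4} - 10} + \left(-162 + 241\right)} = \sqrt{\frac{1 - \frac{3}{2}}{- \frac{3}{2} - 10} + 79} = \sqrt{\frac{1}{- \frac{23}{2}} \left(- \frac{1}{2}\right) + 79} = \sqrt{\left(- \frac{2}{23}\right) \left(- \frac{1}{2}\right) + 79} = \sqrt{\frac{1}{23} + 79} = \sqrt{\frac{1818}{23}} = \frac{3 \sqrt{4646}}{23}$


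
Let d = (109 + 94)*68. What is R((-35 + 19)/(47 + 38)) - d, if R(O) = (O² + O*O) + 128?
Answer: -98808588/7225 ≈ -13676.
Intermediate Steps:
R(O) = 128 + 2*O² (R(O) = (O² + O²) + 128 = 2*O² + 128 = 128 + 2*O²)
d = 13804 (d = 203*68 = 13804)
R((-35 + 19)/(47 + 38)) - d = (128 + 2*((-35 + 19)/(47 + 38))²) - 1*13804 = (128 + 2*(-16/85)²) - 13804 = (128 + 2*(256/7225)) - 13804 = (128 + 512/7225) - 13804 = 925312/7225 - 13804 = -98808588/7225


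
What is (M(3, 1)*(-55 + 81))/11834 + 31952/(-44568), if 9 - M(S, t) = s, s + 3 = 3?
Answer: -22980691/32963607 ≈ -0.69715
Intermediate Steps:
s = 0 (s = -3 + 3 = 0)
M(S, t) = 9 (M(S, t) = 9 - 1*0 = 9 + 0 = 9)
(M(3, 1)*(-55 + 81))/11834 + 31952/(-44568) = (9*(-55 + 81))/11834 + 31952/(-44568) = (9*26)*(1/11834) + 31952*(-1/44568) = 234*(1/11834) - 3994/5571 = 117/5917 - 3994/5571 = -22980691/32963607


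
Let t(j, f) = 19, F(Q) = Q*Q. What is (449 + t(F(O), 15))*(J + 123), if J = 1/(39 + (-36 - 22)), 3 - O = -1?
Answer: 1093248/19 ≈ 57539.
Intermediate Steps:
O = 4 (O = 3 - 1*(-1) = 3 + 1 = 4)
F(Q) = Q²
J = -1/19 (J = 1/(39 - 58) = 1/(-19) = -1/19 ≈ -0.052632)
(449 + t(F(O), 15))*(J + 123) = (449 + 19)*(-1/19 + 123) = 468*(2336/19) = 1093248/19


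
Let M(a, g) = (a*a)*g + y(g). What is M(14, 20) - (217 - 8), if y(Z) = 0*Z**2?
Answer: 3711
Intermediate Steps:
y(Z) = 0
M(a, g) = g*a**2 (M(a, g) = (a*a)*g + 0 = a**2*g + 0 = g*a**2 + 0 = g*a**2)
M(14, 20) - (217 - 8) = 20*14**2 - (217 - 8) = 20*196 - 1*209 = 3920 - 209 = 3711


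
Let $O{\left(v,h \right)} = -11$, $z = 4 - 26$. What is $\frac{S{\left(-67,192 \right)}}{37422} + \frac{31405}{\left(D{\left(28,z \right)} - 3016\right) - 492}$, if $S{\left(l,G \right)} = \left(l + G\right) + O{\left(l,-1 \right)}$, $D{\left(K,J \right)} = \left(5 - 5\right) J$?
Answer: $- \frac{195806333}{21879396} \approx -8.9493$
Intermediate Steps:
$z = -22$ ($z = 4 - 26 = -22$)
$D{\left(K,J \right)} = 0$ ($D{\left(K,J \right)} = 0 J = 0$)
$S{\left(l,G \right)} = -11 + G + l$ ($S{\left(l,G \right)} = \left(l + G\right) - 11 = \left(G + l\right) - 11 = -11 + G + l$)
$\frac{S{\left(-67,192 \right)}}{37422} + \frac{31405}{\left(D{\left(28,z \right)} - 3016\right) - 492} = \frac{-11 + 192 - 67}{37422} + \frac{31405}{\left(0 - 3016\right) - 492} = 114 \cdot \frac{1}{37422} + \frac{31405}{-3016 - 492} = \frac{19}{6237} + \frac{31405}{-3508} = \frac{19}{6237} + 31405 \left(- \frac{1}{3508}\right) = \frac{19}{6237} - \frac{31405}{3508} = - \frac{195806333}{21879396}$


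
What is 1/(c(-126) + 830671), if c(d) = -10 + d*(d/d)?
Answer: 1/830535 ≈ 1.2040e-6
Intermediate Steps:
c(d) = -10 + d (c(d) = -10 + d*1 = -10 + d)
1/(c(-126) + 830671) = 1/((-10 - 126) + 830671) = 1/(-136 + 830671) = 1/830535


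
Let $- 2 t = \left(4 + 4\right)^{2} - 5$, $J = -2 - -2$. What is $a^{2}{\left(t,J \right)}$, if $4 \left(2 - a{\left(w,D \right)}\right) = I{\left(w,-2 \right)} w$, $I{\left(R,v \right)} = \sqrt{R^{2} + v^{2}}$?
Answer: $\frac{12174081}{256} + \frac{59 \sqrt{3497}}{4} \approx 48427.0$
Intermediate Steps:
$J = 0$ ($J = -2 + 2 = 0$)
$t = - \frac{59}{2}$ ($t = - \frac{\left(4 + 4\right)^{2} - 5}{2} = - \frac{8^{2} - 5}{2} = - \frac{64 - 5}{2} = \left(- \frac{1}{2}\right) 59 = - \frac{59}{2} \approx -29.5$)
$a{\left(w,D \right)} = 2 - \frac{w \sqrt{4 + w^{2}}}{4}$ ($a{\left(w,D \right)} = 2 - \frac{\sqrt{w^{2} + \left(-2\right)^{2}} w}{4} = 2 - \frac{\sqrt{w^{2} + 4} w}{4} = 2 - \frac{\sqrt{4 + w^{2}} w}{4} = 2 - \frac{w \sqrt{4 + w^{2}}}{4}$)
$a^{2}{\left(t,J \right)} = \left(2 - - \frac{59 \sqrt{4 + \left(- \frac{59}{2}\right)^{2}}}{8}\right)^{2} = \left(2 - - \frac{59 \sqrt{4 + \frac{3481}{4}}}{8}\right)^{2} = \left(2 - - \frac{59 \sqrt{\frac{3497}{4}}}{8}\right)^{2} = \left(2 - - \frac{59 \frac{\sqrt{3497}}{2}}{8}\right)^{2} = \left(2 + \frac{59 \sqrt{3497}}{16}\right)^{2}$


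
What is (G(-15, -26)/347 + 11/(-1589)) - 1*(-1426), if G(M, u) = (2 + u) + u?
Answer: 786188891/551383 ≈ 1425.8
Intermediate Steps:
G(M, u) = 2 + 2*u
(G(-15, -26)/347 + 11/(-1589)) - 1*(-1426) = ((2 + 2*(-26))/347 + 11/(-1589)) - 1*(-1426) = ((2 - 52)*(1/347) + 11*(-1/1589)) + 1426 = (-50*1/347 - 11/1589) + 1426 = (-50/347 - 11/1589) + 1426 = -83267/551383 + 1426 = 786188891/551383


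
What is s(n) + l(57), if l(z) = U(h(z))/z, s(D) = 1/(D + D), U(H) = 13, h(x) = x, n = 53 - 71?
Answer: 137/684 ≈ 0.20029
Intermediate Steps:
n = -18
s(D) = 1/(2*D)
l(z) = 13/z
s(n) + l(57) = (1/2)/(-18) + 13/57 = (1/2)*(-1/18) + 13*(1/57) = -1/36 + 13/57 = 137/684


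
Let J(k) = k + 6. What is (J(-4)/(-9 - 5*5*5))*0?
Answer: 0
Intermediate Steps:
J(k) = 6 + k
(J(-4)/(-9 - 5*5*5))*0 = ((6 - 4)/(-9 - 5*5*5))*0 = (2/(-9 - 25*5))*0 = (2/(-9 - 125))*0 = (2/(-134))*0 = (2*(-1/134))*0 = -1/67*0 = 0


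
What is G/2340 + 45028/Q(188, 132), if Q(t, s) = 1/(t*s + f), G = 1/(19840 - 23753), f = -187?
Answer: 10154420445209039/9156420 ≈ 1.1090e+9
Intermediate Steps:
G = -1/3913 (G = 1/(-3913) = -1/3913 ≈ -0.00025556)
Q(t, s) = 1/(-187 + s*t) (Q(t, s) = 1/(t*s - 187) = 1/(s*t - 187) = 1/(-187 + s*t))
G/2340 + 45028/Q(188, 132) = -1/3913/2340 + 45028/(1/(-187 + 132*188)) = -1/3913*1/2340 + 45028/(1/(-187 + 24816)) = -1/9156420 + 45028/(1/24629) = -1/9156420 + 45028*24629 = -1/9156420 + 1108994612 = 10154420445209039/9156420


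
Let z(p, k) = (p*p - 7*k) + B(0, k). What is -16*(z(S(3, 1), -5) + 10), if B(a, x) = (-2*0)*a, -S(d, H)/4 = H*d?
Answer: -3024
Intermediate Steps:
S(d, H) = -4*H*d
B(a, x) = 0 (B(a, x) = 0*a = 0)
z(p, k) = p**2 - 7*k (z(p, k) = (p*p - 7*k) + 0 = (p**2 - 7*k) + 0 = p**2 - 7*k)
-16*(z(S(3, 1), -5) + 10) = -16*(((-4*1*3)**2 - 7*(-5)) + 10) = -16*(((-12)**2 + 35) + 10) = -16*((144 + 35) + 10) = -16*(179 + 10) = -16*189 = -3024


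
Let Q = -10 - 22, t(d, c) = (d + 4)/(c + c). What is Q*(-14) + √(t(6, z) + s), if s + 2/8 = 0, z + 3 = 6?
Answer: 448 + √51/6 ≈ 449.19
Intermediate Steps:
z = 3 (z = -3 + 6 = 3)
t(d, c) = (4 + d)/(2*c) (t(d, c) = (4 + d)/((2*c)) = (4 + d)*(1/(2*c)) = (4 + d)/(2*c))
s = -¼ (s = -¼ + 0 = -¼ ≈ -0.25000)
Q = -32
Q*(-14) + √(t(6, z) + s) = -32*(-14) + √((½)*(4 + 6)/3 - ¼) = 448 + √((½)*(⅓)*10 - ¼) = 448 + √(5/3 - ¼) = 448 + √(17/12) = 448 + √51/6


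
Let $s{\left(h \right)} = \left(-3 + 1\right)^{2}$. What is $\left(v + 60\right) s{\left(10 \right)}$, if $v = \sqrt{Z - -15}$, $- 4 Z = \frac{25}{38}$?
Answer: $240 + \frac{\sqrt{85690}}{19} \approx 255.41$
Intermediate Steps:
$Z = - \frac{25}{152}$ ($Z = - \frac{25 \cdot \frac{1}{38}}{4} = \left(- \frac{1}{4}\right) \frac{25}{38} = - \frac{25}{152} \approx -0.16447$)
$s{\left(h \right)} = 4$ ($s{\left(h \right)} = \left(-2\right)^{2} = 4$)
$v = \frac{\sqrt{85690}}{76}$ ($v = \sqrt{- \frac{25}{152} - -15} = \sqrt{- \frac{25}{152} + 15} = \sqrt{\frac{2255}{152}} = \frac{\sqrt{85690}}{76} \approx 3.8517$)
$\left(v + 60\right) s{\left(10 \right)} = \left(\frac{\sqrt{85690}}{76} + 60\right) 4 = \left(60 + \frac{\sqrt{85690}}{76}\right) 4 = 240 + \frac{\sqrt{85690}}{19}$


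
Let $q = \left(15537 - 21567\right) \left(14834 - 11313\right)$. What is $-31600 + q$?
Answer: $-21263230$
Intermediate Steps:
$q = -21231630$ ($q = \left(-6030\right) 3521 = -21231630$)
$-31600 + q = -31600 - 21231630 = -21263230$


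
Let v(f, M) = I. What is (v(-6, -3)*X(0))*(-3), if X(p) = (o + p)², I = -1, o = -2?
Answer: 12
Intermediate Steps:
X(p) = (-2 + p)²
v(f, M) = -1
(v(-6, -3)*X(0))*(-3) = -(-2 + 0)²*(-3) = -1*(-2)²*(-3) = -1*4*(-3) = -4*(-3) = 12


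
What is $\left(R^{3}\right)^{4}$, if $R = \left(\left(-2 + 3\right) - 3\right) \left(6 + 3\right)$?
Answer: $1156831381426176$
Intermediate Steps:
$R = -18$ ($R = \left(1 - 3\right) 9 = \left(-2\right) 9 = -18$)
$\left(R^{3}\right)^{4} = \left(\left(-18\right)^{3}\right)^{4} = \left(-5832\right)^{4} = 1156831381426176$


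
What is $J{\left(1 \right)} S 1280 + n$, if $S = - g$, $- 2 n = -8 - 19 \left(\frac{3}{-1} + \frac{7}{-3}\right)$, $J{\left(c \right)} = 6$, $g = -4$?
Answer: $\frac{92020}{3} \approx 30673.0$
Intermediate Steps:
$n = - \frac{140}{3}$ ($n = - \frac{-8 - 19 \left(\frac{3}{-1} + \frac{7}{-3}\right)}{2} = - \frac{-8 - 19 \left(3 \left(-1\right) + 7 \left(- \frac{1}{3}\right)\right)}{2} = - \frac{-8 - 19 \left(-3 - \frac{7}{3}\right)}{2} = - \frac{-8 - - \frac{304}{3}}{2} = - \frac{-8 + \frac{304}{3}}{2} = \left(- \frac{1}{2}\right) \frac{280}{3} = - \frac{140}{3} \approx -46.667$)
$S = 4$ ($S = \left(-1\right) \left(-4\right) = 4$)
$J{\left(1 \right)} S 1280 + n = 6 \cdot 4 \cdot 1280 - \frac{140}{3} = 24 \cdot 1280 - \frac{140}{3} = 30720 - \frac{140}{3} = \frac{92020}{3}$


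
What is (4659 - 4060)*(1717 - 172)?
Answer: 925455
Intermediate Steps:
(4659 - 4060)*(1717 - 172) = 599*1545 = 925455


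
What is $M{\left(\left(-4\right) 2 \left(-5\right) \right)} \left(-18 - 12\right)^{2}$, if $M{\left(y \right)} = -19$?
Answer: $-17100$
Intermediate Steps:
$M{\left(\left(-4\right) 2 \left(-5\right) \right)} \left(-18 - 12\right)^{2} = - 19 \left(-18 - 12\right)^{2} = - 19 \left(-30\right)^{2} = \left(-19\right) 900 = -17100$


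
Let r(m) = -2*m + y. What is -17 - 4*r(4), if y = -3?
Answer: 27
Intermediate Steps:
r(m) = -3 - 2*m (r(m) = -2*m - 3 = -3 - 2*m)
-17 - 4*r(4) = -17 - 4*(-3 - 2*4) = -17 - 4*(-3 - 8) = -17 - 4*(-11) = -17 + 44 = 27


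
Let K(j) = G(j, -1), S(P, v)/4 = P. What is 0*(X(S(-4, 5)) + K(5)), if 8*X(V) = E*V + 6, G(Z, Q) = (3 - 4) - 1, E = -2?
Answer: 0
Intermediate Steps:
G(Z, Q) = -2 (G(Z, Q) = -1 - 1 = -2)
S(P, v) = 4*P
K(j) = -2
X(V) = ¾ - V/4 (X(V) = (-2*V + 6)/8 = (6 - 2*V)/8 = ¾ - V/4)
0*(X(S(-4, 5)) + K(5)) = 0*((¾ - (-4)) - 2) = 0*((¾ - ¼*(-16)) - 2) = 0*((¾ + 4) - 2) = 0*(19/4 - 2) = 0*(11/4) = 0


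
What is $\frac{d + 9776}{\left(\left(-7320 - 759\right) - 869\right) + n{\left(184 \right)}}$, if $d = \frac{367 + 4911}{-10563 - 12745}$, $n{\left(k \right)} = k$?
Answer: $- \frac{113926865}{102135656} \approx -1.1154$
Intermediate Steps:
$d = - \frac{2639}{11654}$ ($d = \frac{5278}{-23308} = 5278 \left(- \frac{1}{23308}\right) = - \frac{2639}{11654} \approx -0.22645$)
$\frac{d + 9776}{\left(\left(-7320 - 759\right) - 869\right) + n{\left(184 \right)}} = \frac{- \frac{2639}{11654} + 9776}{\left(\left(-7320 - 759\right) - 869\right) + 184} = \frac{113926865}{11654 \left(\left(-8079 - 869\right) + 184\right)} = \frac{113926865}{11654 \left(-8948 + 184\right)} = \frac{113926865}{11654 \left(-8764\right)} = \frac{113926865}{11654} \left(- \frac{1}{8764}\right) = - \frac{113926865}{102135656}$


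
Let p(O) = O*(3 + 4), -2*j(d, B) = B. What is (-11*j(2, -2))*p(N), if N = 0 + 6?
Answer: -462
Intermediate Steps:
j(d, B) = -B/2
N = 6
p(O) = 7*O (p(O) = O*7 = 7*O)
(-11*j(2, -2))*p(N) = (-(-11)*(-2)/2)*(7*6) = -11*1*42 = -11*42 = -462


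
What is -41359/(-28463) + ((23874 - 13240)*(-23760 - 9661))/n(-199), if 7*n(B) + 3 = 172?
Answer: -5446925233431/370019 ≈ -1.4721e+7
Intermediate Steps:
n(B) = 169/7 (n(B) = -3/7 + (1/7)*172 = -3/7 + 172/7 = 169/7)
-41359/(-28463) + ((23874 - 13240)*(-23760 - 9661))/n(-199) = -41359/(-28463) + ((23874 - 13240)*(-23760 - 9661))/(169/7) = -41359*(-1/28463) + (10634*(-33421))*(7/169) = 41359/28463 - 355398914*7/169 = 41359/28463 - 191368646/13 = -5446925233431/370019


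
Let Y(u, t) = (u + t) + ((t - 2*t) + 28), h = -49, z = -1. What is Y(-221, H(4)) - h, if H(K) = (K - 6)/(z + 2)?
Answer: -144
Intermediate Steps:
H(K) = -6 + K (H(K) = (K - 6)/(-1 + 2) = (-6 + K)/1 = (-6 + K)*1 = -6 + K)
Y(u, t) = 28 + u (Y(u, t) = (t + u) + (-t + 28) = (t + u) + (28 - t) = 28 + u)
Y(-221, H(4)) - h = (28 - 221) - 1*(-49) = -193 + 49 = -144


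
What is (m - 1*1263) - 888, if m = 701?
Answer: -1450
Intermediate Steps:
(m - 1*1263) - 888 = (701 - 1*1263) - 888 = (701 - 1263) - 888 = -562 - 888 = -1450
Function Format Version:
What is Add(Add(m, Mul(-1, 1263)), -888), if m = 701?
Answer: -1450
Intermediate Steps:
Add(Add(m, Mul(-1, 1263)), -888) = Add(Add(701, Mul(-1, 1263)), -888) = Add(Add(701, -1263), -888) = Add(-562, -888) = -1450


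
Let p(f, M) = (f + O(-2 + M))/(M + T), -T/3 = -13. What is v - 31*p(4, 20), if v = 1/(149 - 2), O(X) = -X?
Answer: 63857/8673 ≈ 7.3627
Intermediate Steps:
T = 39 (T = -3*(-13) = 39)
v = 1/147 ≈ 0.0068027
p(f, M) = (2 + f - M)/(39 + M) (p(f, M) = (f - (-2 + M))/(M + 39) = (f + (2 - M))/(39 + M) = (2 + f - M)/(39 + M))
v - 31*p(4, 20) = 1/147 - 31*(2 + 4 - 1*20)/(39 + 20) = 1/147 - 31*(2 + 4 - 20)/59 = 1/147 - 31*(-14)/59 = 1/147 - 31*(-14/59) = 1/147 + 434/59 = 63857/8673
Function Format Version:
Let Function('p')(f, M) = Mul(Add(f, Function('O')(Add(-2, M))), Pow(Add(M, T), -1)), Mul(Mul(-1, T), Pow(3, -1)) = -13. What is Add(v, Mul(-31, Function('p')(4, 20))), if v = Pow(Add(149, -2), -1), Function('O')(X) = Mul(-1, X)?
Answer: Rational(63857, 8673) ≈ 7.3627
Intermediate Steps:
T = 39 (T = Mul(-3, -13) = 39)
v = Rational(1, 147) (v = Pow(147, -1) = Rational(1, 147) ≈ 0.0068027)
Function('p')(f, M) = Mul(Pow(Add(39, M), -1), Add(2, f, Mul(-1, M))) (Function('p')(f, M) = Mul(Add(f, Mul(-1, Add(-2, M))), Pow(Add(M, 39), -1)) = Mul(Add(f, Add(2, Mul(-1, M))), Pow(Add(39, M), -1)) = Mul(Add(2, f, Mul(-1, M)), Pow(Add(39, M), -1)) = Mul(Pow(Add(39, M), -1), Add(2, f, Mul(-1, M))))
Add(v, Mul(-31, Function('p')(4, 20))) = Add(Rational(1, 147), Mul(-31, Mul(Pow(Add(39, 20), -1), Add(2, 4, Mul(-1, 20))))) = Add(Rational(1, 147), Mul(-31, Mul(Pow(59, -1), Add(2, 4, -20)))) = Add(Rational(1, 147), Mul(-31, Mul(Rational(1, 59), -14))) = Add(Rational(1, 147), Mul(-31, Rational(-14, 59))) = Add(Rational(1, 147), Rational(434, 59)) = Rational(63857, 8673)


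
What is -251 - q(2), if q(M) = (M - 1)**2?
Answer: -252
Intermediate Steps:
q(M) = (-1 + M)**2
-251 - q(2) = -251 - (-1 + 2)**2 = -251 - 1*1**2 = -251 - 1*1 = -251 - 1 = -252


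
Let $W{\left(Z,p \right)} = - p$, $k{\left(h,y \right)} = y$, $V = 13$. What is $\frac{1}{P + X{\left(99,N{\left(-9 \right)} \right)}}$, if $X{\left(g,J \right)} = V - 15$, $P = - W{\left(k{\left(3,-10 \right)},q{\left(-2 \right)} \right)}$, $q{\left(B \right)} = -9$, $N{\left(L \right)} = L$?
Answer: $- \frac{1}{11} \approx -0.090909$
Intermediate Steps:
$P = -9$ ($P = - \left(-1\right) \left(-9\right) = \left(-1\right) 9 = -9$)
$X{\left(g,J \right)} = -2$ ($X{\left(g,J \right)} = 13 - 15 = -2$)
$\frac{1}{P + X{\left(99,N{\left(-9 \right)} \right)}} = \frac{1}{-9 - 2} = \frac{1}{-11} = - \frac{1}{11}$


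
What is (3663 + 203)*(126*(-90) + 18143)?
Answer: 26300398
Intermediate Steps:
(3663 + 203)*(126*(-90) + 18143) = 3866*(-11340 + 18143) = 3866*6803 = 26300398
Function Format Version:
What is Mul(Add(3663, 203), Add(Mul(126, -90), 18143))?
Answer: 26300398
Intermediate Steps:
Mul(Add(3663, 203), Add(Mul(126, -90), 18143)) = Mul(3866, Add(-11340, 18143)) = Mul(3866, 6803) = 26300398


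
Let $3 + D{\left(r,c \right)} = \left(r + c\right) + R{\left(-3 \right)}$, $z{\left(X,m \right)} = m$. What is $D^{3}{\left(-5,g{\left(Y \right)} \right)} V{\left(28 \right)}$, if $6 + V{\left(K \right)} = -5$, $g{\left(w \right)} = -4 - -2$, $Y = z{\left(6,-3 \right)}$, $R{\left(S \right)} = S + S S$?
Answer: $704$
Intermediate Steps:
$R{\left(S \right)} = S + S^{2}$
$Y = -3$
$g{\left(w \right)} = -2$ ($g{\left(w \right)} = -4 + 2 = -2$)
$D{\left(r,c \right)} = 3 + c + r$ ($D{\left(r,c \right)} = -3 - \left(- c - r + 3 \left(1 - 3\right)\right) = -3 - \left(-6 - c - r\right) = -3 + \left(\left(c + r\right) + 6\right) = -3 + \left(6 + c + r\right) = 3 + c + r$)
$V{\left(K \right)} = -11$ ($V{\left(K \right)} = -6 - 5 = -11$)
$D^{3}{\left(-5,g{\left(Y \right)} \right)} V{\left(28 \right)} = \left(3 - 2 - 5\right)^{3} \left(-11\right) = \left(-4\right)^{3} \left(-11\right) = \left(-64\right) \left(-11\right) = 704$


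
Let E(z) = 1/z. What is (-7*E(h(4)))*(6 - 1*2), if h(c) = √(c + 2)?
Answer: -14*√6/3 ≈ -11.431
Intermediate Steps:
h(c) = √(2 + c)
E(z) = 1/z
(-7*E(h(4)))*(6 - 1*2) = (-7/√(2 + 4))*(6 - 1*2) = (-7*√6/6)*(6 - 2) = -7*√6/6*4 = -14*√6/3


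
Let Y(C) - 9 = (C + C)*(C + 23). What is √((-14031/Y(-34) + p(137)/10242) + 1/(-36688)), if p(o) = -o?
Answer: I*√2605515038101371476189/11852049228 ≈ 4.3068*I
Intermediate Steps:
Y(C) = 9 + 2*C*(23 + C) (Y(C) = 9 + (C + C)*(C + 23) = 9 + (2*C)*(23 + C) = 9 + 2*C*(23 + C))
√((-14031/Y(-34) + p(137)/10242) + 1/(-36688)) = √((-14031/(9 + 2*(-34)² + 46*(-34)) - 1*137/10242) + 1/(-36688)) = √((-14031/(9 + 2*1156 - 1564) - 137*1/10242) - 1/36688) = √((-14031/(9 + 2312 - 1564) - 137/10242) - 1/36688) = √((-14031/757 - 137/10242) - 1/36688) = √(-143809211/7753194 - 1/36688) = √(-2638040043181/142224590736) = I*√2605515038101371476189/11852049228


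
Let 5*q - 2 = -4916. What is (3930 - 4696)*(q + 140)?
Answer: 3227924/5 ≈ 6.4559e+5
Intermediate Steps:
q = -4914/5 (q = ⅖ + (⅕)*(-4916) = ⅖ - 4916/5 = -4914/5 ≈ -982.80)
(3930 - 4696)*(q + 140) = (3930 - 4696)*(-4914/5 + 140) = -766*(-4214/5) = 3227924/5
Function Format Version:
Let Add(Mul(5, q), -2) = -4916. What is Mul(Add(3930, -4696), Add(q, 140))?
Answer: Rational(3227924, 5) ≈ 6.4559e+5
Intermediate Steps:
q = Rational(-4914, 5) (q = Add(Rational(2, 5), Mul(Rational(1, 5), -4916)) = Add(Rational(2, 5), Rational(-4916, 5)) = Rational(-4914, 5) ≈ -982.80)
Mul(Add(3930, -4696), Add(q, 140)) = Mul(Add(3930, -4696), Add(Rational(-4914, 5), 140)) = Mul(-766, Rational(-4214, 5)) = Rational(3227924, 5)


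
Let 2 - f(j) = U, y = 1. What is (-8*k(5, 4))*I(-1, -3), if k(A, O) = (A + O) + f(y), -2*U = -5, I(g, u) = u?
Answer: 204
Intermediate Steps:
U = 5/2 (U = -1/2*(-5) = 5/2 ≈ 2.5000)
f(j) = -1/2 (f(j) = 2 - 1*5/2 = 2 - 5/2 = -1/2)
k(A, O) = -1/2 + A + O (k(A, O) = (A + O) - 1/2 = -1/2 + A + O)
(-8*k(5, 4))*I(-1, -3) = -8*(-1/2 + 5 + 4)*(-3) = -8*17/2*(-3) = -68*(-3) = 204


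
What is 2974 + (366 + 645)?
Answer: 3985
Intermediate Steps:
2974 + (366 + 645) = 2974 + 1011 = 3985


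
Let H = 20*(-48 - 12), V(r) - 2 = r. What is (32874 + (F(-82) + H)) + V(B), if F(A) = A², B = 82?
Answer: 38482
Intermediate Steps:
V(r) = 2 + r
H = -1200 (H = 20*(-60) = -1200)
(32874 + (F(-82) + H)) + V(B) = (32874 + ((-82)² - 1200)) + (2 + 82) = (32874 + (6724 - 1200)) + 84 = (32874 + 5524) + 84 = 38398 + 84 = 38482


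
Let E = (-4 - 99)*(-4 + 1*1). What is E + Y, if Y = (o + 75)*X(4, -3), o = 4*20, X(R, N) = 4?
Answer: 929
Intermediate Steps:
o = 80
Y = 620 (Y = (80 + 75)*4 = 155*4 = 620)
E = 309 (E = -103*(-4 + 1) = -103*(-3) = 309)
E + Y = 309 + 620 = 929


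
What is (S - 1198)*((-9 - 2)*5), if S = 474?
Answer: 39820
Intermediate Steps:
(S - 1198)*((-9 - 2)*5) = (474 - 1198)*((-9 - 2)*5) = -(-7964)*5 = -724*(-55) = 39820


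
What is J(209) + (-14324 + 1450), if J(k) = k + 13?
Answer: -12652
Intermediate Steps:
J(k) = 13 + k
J(209) + (-14324 + 1450) = (13 + 209) + (-14324 + 1450) = 222 - 12874 = -12652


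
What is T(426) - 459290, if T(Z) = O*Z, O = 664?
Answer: -176426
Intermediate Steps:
T(Z) = 664*Z
T(426) - 459290 = 664*426 - 459290 = 282864 - 459290 = -176426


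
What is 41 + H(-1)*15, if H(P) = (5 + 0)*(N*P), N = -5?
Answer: 416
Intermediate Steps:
H(P) = -25*P (H(P) = (5 + 0)*(-5*P) = 5*(-5*P) = -25*P)
41 + H(-1)*15 = 41 - 25*(-1)*15 = 41 + 25*15 = 41 + 375 = 416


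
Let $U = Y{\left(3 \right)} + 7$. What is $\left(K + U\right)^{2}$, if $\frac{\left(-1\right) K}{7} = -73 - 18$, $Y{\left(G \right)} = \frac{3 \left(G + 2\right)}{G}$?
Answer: $421201$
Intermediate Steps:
$Y{\left(G \right)} = \frac{6 + 3 G}{G}$ ($Y{\left(G \right)} = \frac{3 \left(2 + G\right)}{G} = \frac{6 + 3 G}{G}$)
$U = 12$ ($U = \left(3 + \frac{6}{3}\right) + 7 = \left(3 + 6 \cdot \frac{1}{3}\right) + 7 = \left(3 + 2\right) + 7 = 5 + 7 = 12$)
$K = 637$ ($K = - 7 \left(-73 - 18\right) = \left(-7\right) \left(-91\right) = 637$)
$\left(K + U\right)^{2} = \left(637 + 12\right)^{2} = 649^{2} = 421201$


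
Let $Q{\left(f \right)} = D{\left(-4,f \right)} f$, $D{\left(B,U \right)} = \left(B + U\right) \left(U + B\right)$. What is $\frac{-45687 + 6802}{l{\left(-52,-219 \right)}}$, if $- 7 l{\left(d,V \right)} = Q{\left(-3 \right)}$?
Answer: $- \frac{5555}{3} \approx -1851.7$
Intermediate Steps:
$D{\left(B,U \right)} = \left(B + U\right)^{2}$ ($D{\left(B,U \right)} = \left(B + U\right) \left(B + U\right) = \left(B + U\right)^{2}$)
$Q{\left(f \right)} = f \left(-4 + f\right)^{2}$ ($Q{\left(f \right)} = \left(-4 + f\right)^{2} f = f \left(-4 + f\right)^{2}$)
$l{\left(d,V \right)} = 21$ ($l{\left(d,V \right)} = - \frac{\left(-3\right) \left(-4 - 3\right)^{2}}{7} = - \frac{\left(-3\right) \left(-7\right)^{2}}{7} = - \frac{\left(-3\right) 49}{7} = \left(- \frac{1}{7}\right) \left(-147\right) = 21$)
$\frac{-45687 + 6802}{l{\left(-52,-219 \right)}} = \frac{-45687 + 6802}{21} = \left(-38885\right) \frac{1}{21} = - \frac{5555}{3}$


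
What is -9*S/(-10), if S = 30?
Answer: 27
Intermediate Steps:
-9*S/(-10) = -270/(-10) = -270*(-1)/10 = -9*(-3) = 27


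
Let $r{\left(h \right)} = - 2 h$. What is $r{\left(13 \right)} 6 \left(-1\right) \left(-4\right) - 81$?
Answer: $-705$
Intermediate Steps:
$r{\left(13 \right)} 6 \left(-1\right) \left(-4\right) - 81 = \left(-2\right) 13 \cdot 6 \left(-1\right) \left(-4\right) - 81 = - 26 \left(\left(-6\right) \left(-4\right)\right) - 81 = \left(-26\right) 24 - 81 = -624 - 81 = -705$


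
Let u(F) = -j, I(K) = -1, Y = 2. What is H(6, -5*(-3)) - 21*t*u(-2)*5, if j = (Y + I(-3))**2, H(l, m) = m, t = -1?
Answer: -90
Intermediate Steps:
j = 1 (j = (2 - 1)**2 = 1**2 = 1)
u(F) = -1 (u(F) = -1*1 = -1)
H(6, -5*(-3)) - 21*t*u(-2)*5 = -5*(-3) - 21*(-1*(-1))*5 = 15 - 21*5 = 15 - 105 = -90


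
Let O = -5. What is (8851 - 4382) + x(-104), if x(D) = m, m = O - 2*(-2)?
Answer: 4468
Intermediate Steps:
m = -1 (m = -5 - 2*(-2) = -5 + 4 = -1)
x(D) = -1
(8851 - 4382) + x(-104) = (8851 - 4382) - 1 = 4469 - 1 = 4468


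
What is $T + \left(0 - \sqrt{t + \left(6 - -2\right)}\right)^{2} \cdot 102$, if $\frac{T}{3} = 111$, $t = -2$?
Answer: $945$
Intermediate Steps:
$T = 333$ ($T = 3 \cdot 111 = 333$)
$T + \left(0 - \sqrt{t + \left(6 - -2\right)}\right)^{2} \cdot 102 = 333 + \left(0 - \sqrt{-2 + \left(6 - -2\right)}\right)^{2} \cdot 102 = 333 + \left(0 - \sqrt{-2 + \left(6 + 2\right)}\right)^{2} \cdot 102 = 333 + \left(0 - \sqrt{-2 + 8}\right)^{2} \cdot 102 = 333 + \left(0 - \sqrt{6}\right)^{2} \cdot 102 = 333 + \left(- \sqrt{6}\right)^{2} \cdot 102 = 333 + 6 \cdot 102 = 333 + 612 = 945$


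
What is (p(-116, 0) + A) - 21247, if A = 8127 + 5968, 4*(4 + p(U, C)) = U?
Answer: -7185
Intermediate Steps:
p(U, C) = -4 + U/4
A = 14095
(p(-116, 0) + A) - 21247 = ((-4 + (1/4)*(-116)) + 14095) - 21247 = ((-4 - 29) + 14095) - 21247 = (-33 + 14095) - 21247 = 14062 - 21247 = -7185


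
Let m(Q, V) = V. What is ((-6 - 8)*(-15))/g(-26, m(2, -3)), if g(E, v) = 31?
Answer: 210/31 ≈ 6.7742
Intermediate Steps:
((-6 - 8)*(-15))/g(-26, m(2, -3)) = ((-6 - 8)*(-15))/31 = -14*(-15)*(1/31) = 210*(1/31) = 210/31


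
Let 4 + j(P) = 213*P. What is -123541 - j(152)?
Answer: -155913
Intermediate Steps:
j(P) = -4 + 213*P
-123541 - j(152) = -123541 - (-4 + 213*152) = -123541 - (-4 + 32376) = -123541 - 1*32372 = -123541 - 32372 = -155913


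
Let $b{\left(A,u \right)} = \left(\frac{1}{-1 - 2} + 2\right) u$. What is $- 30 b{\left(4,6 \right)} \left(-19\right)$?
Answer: $5700$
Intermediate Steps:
$b{\left(A,u \right)} = \frac{5 u}{3}$ ($b{\left(A,u \right)} = \left(\frac{1}{-3} + 2\right) u = \left(- \frac{1}{3} + 2\right) u = \frac{5 u}{3}$)
$- 30 b{\left(4,6 \right)} \left(-19\right) = - 30 \cdot \frac{5}{3} \cdot 6 \left(-19\right) = - 30 \cdot 10 \left(-19\right) = \left(-30\right) \left(-190\right) = 5700$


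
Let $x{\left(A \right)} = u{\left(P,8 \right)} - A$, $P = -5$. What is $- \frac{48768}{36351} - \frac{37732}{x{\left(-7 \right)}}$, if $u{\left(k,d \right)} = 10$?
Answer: $- \frac{457474996}{205989} \approx -2220.9$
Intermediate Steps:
$x{\left(A \right)} = 10 - A$
$- \frac{48768}{36351} - \frac{37732}{x{\left(-7 \right)}} = - \frac{48768}{36351} - \frac{37732}{10 - -7} = \left(-48768\right) \frac{1}{36351} - \frac{37732}{10 + 7} = - \frac{16256}{12117} - \frac{37732}{17} = - \frac{457474996}{205989}$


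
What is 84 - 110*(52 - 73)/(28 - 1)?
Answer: 1526/9 ≈ 169.56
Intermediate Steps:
84 - 110*(52 - 73)/(28 - 1) = 84 - (-2310)/27 = 84 - 110*(-7/9) = 84 + 770/9 = 1526/9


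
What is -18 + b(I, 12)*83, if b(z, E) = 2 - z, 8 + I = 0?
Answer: 812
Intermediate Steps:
I = -8 (I = -8 + 0 = -8)
-18 + b(I, 12)*83 = -18 + (2 - 1*(-8))*83 = -18 + (2 + 8)*83 = -18 + 10*83 = -18 + 830 = 812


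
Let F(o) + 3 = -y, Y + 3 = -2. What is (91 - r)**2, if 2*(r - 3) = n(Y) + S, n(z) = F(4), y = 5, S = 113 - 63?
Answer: 4489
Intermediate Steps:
Y = -5 (Y = -3 - 2 = -5)
S = 50
F(o) = -8 (F(o) = -3 - 1*5 = -3 - 5 = -8)
n(z) = -8
r = 24 (r = 3 + (-8 + 50)/2 = 3 + (1/2)*42 = 3 + 21 = 24)
(91 - r)**2 = (91 - 1*24)**2 = (91 - 24)**2 = 67**2 = 4489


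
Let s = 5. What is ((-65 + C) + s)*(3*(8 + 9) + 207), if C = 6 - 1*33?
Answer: -22446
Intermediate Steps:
C = -27 (C = 6 - 33 = -27)
((-65 + C) + s)*(3*(8 + 9) + 207) = ((-65 - 27) + 5)*(3*(8 + 9) + 207) = (-92 + 5)*(3*17 + 207) = -87*(51 + 207) = -87*258 = -22446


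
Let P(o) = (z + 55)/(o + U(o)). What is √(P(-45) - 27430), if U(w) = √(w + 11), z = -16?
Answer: √13*√((94953 - 2110*I*√34)/(-45 + I*√34)) ≈ 0.00033343 - 165.62*I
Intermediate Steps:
U(w) = √(11 + w)
P(o) = 39/(o + √(11 + o)) (P(o) = (-16 + 55)/(o + √(11 + o)) = 39/(o + √(11 + o)))
√(P(-45) - 27430) = √(39/(-45 + √(11 - 45)) - 27430) = √(39/(-45 + √(-34)) - 27430) = √(39/(-45 + I*√34) - 27430) = √(-27430 + 39/(-45 + I*√34))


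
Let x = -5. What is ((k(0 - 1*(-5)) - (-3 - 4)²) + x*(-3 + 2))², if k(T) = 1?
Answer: 1849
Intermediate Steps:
((k(0 - 1*(-5)) - (-3 - 4)²) + x*(-3 + 2))² = ((1 - (-3 - 4)²) - 5*(-3 + 2))² = ((1 - 1*(-7)²) - 5*(-1))² = ((1 - 1*49) + 5)² = ((1 - 49) + 5)² = (-48 + 5)² = (-43)² = 1849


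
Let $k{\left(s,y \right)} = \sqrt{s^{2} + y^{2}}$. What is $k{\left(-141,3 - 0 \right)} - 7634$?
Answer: $-7634 + 3 \sqrt{2210} \approx -7493.0$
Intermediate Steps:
$k{\left(-141,3 - 0 \right)} - 7634 = \sqrt{\left(-141\right)^{2} + \left(3 - 0\right)^{2}} - 7634 = \sqrt{19881 + \left(3 + 0\right)^{2}} - 7634 = \sqrt{19881 + 3^{2}} - 7634 = \sqrt{19881 + 9} - 7634 = \sqrt{19890} - 7634 = 3 \sqrt{2210} - 7634 = -7634 + 3 \sqrt{2210}$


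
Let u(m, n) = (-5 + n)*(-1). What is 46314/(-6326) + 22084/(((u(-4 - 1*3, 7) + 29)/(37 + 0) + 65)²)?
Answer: -10334495405/4676988928 ≈ -2.2096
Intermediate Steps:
u(m, n) = 5 - n
46314/(-6326) + 22084/(((u(-4 - 1*3, 7) + 29)/(37 + 0) + 65)²) = 46314/(-6326) + 22084/((((5 - 1*7) + 29)/(37 + 0) + 65)²) = 46314*(-1/6326) + 22084/((((5 - 7) + 29)/37 + 65)²) = -23157/3163 + 22084/(((-2 + 29)*(1/37) + 65)²) = -23157/3163 + 22084/((27*(1/37) + 65)²) = -23157/3163 + 22084/((27/37 + 65)²) = -23157/3163 + 22084/((2432/37)²) = -23157/3163 + 22084/(5914624/1369) = -23157/3163 + 22084*(1369/5914624) = -23157/3163 + 7558249/1478656 = -10334495405/4676988928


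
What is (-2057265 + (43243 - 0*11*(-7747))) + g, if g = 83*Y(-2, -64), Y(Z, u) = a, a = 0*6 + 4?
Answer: -2013690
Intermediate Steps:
a = 4 (a = 0 + 4 = 4)
Y(Z, u) = 4
g = 332 (g = 83*4 = 332)
(-2057265 + (43243 - 0*11*(-7747))) + g = (-2057265 + (43243 - 0*11*(-7747))) + 332 = (-2057265 + (43243 - 0*(-7747))) + 332 = (-2057265 + (43243 - 1*0)) + 332 = (-2057265 + (43243 + 0)) + 332 = (-2057265 + 43243) + 332 = -2014022 + 332 = -2013690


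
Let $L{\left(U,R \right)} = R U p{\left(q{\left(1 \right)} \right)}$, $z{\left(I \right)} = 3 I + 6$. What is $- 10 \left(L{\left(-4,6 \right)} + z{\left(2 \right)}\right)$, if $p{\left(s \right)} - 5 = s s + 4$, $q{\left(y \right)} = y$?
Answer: $2280$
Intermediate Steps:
$p{\left(s \right)} = 9 + s^{2}$ ($p{\left(s \right)} = 5 + \left(s s + 4\right) = 5 + \left(s^{2} + 4\right) = 5 + \left(4 + s^{2}\right) = 9 + s^{2}$)
$z{\left(I \right)} = 6 + 3 I$
$L{\left(U,R \right)} = 10 R U$ ($L{\left(U,R \right)} = R U \left(9 + 1^{2}\right) = R U \left(9 + 1\right) = R U 10 = 10 R U$)
$- 10 \left(L{\left(-4,6 \right)} + z{\left(2 \right)}\right) = - 10 \left(10 \cdot 6 \left(-4\right) + \left(6 + 3 \cdot 2\right)\right) = - 10 \left(-240 + \left(6 + 6\right)\right) = - 10 \left(-240 + 12\right) = \left(-10\right) \left(-228\right) = 2280$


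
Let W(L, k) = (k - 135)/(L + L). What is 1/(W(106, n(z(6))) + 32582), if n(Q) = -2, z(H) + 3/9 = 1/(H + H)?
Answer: 212/6907247 ≈ 3.0692e-5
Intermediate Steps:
z(H) = -⅓ + 1/(2*H) (z(H) = -⅓ + 1/(H + H) = -⅓ + 1/(2*H))
W(L, k) = (-135 + k)/(2*L) (W(L, k) = (-135 + k)/((2*L)) = (-135 + k)*(1/(2*L)) = (-135 + k)/(2*L))
1/(W(106, n(z(6))) + 32582) = 1/((½)*(-135 - 2)/106 + 32582) = 1/((½)*(1/106)*(-137) + 32582) = 1/(-137/212 + 32582) = 1/(6907247/212) = 212/6907247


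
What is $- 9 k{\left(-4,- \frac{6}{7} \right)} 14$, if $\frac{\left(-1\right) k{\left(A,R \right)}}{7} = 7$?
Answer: $6174$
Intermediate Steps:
$k{\left(A,R \right)} = -49$ ($k{\left(A,R \right)} = \left(-7\right) 7 = -49$)
$- 9 k{\left(-4,- \frac{6}{7} \right)} 14 = \left(-9\right) \left(-49\right) 14 = 441 \cdot 14 = 6174$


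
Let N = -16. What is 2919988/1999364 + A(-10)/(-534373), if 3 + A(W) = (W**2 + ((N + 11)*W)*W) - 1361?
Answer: 575806195/393374867 ≈ 1.4638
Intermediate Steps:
A(W) = -1364 - 4*W**2 (A(W) = -3 + ((W**2 + ((-16 + 11)*W)*W) - 1361) = -3 + ((W**2 + (-5*W)*W) - 1361) = -3 + ((W**2 - 5*W**2) - 1361) = -3 + (-4*W**2 - 1361) = -3 + (-1361 - 4*W**2) = -1364 - 4*W**2)
2919988/1999364 + A(-10)/(-534373) = 2919988/1999364 + (-1364 - 4*(-10)**2)/(-534373) = 2919988*(1/1999364) + (-1364 - 4*100)*(-1/534373) = 729997/499841 + (-1364 - 400)*(-1/534373) = 729997/499841 - 1764*(-1/534373) = 729997/499841 + 252/76339 = 575806195/393374867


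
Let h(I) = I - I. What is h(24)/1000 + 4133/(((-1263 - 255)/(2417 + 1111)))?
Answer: -2430204/253 ≈ -9605.5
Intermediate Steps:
h(I) = 0
h(24)/1000 + 4133/(((-1263 - 255)/(2417 + 1111))) = 0/1000 + 4133/(((-1263 - 255)/(2417 + 1111))) = 0*(1/1000) + 4133/((-1518/3528)) = 0 + 4133/((-1518*1/3528)) = 0 + 4133/(-253/588) = 0 + 4133*(-588/253) = 0 - 2430204/253 = -2430204/253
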